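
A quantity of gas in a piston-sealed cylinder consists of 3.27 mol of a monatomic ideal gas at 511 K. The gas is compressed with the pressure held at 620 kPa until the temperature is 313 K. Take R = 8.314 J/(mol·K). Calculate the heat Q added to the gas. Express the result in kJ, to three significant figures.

Isobaric: W = nRΔT = (3.27)(8.314)(-198) = -5383 J.
ΔU = nCᵥΔT with Cᵥ = 3R/2: ΔU = (3.27)(12.47)(-198) = -8074 J.
Q = ΔU + W = -8074 − 5383 = -13457 J.

Q ≈ -13.5 kJ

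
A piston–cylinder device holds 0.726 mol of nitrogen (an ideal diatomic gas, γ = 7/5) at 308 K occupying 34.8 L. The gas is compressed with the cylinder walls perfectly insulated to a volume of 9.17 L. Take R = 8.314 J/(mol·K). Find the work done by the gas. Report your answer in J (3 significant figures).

Adiabatic: TV^(γ−1) = const with γ = 7/5.
T₂ = T₁ (V₁/V₂)^(γ−1) = 308 × (34.8/9.17)^0.4 = 308 × 1.705 = 525.1 K.
W_by = nCᵥ(T₁ − T₂) = (0.726)(20.79)(308 − 525.1) = -3276 J.

W ≈ -3280 J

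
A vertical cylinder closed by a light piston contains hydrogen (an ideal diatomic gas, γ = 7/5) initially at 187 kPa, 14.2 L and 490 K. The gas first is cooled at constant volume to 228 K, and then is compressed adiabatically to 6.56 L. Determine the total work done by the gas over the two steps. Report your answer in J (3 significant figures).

W_total ≈ -1120 J

Step 1 (isochoric): W = 0 (constant volume).
After step 1: P = 87.01 kPa (V unchanged).
Step 2 (adiabatic): W = (P₁V₁ − P₂V₂)/(γ−1) = (1236 − 1683)/0.4 = -1118 J.
W_total = 0 − 1118 = -1118 J.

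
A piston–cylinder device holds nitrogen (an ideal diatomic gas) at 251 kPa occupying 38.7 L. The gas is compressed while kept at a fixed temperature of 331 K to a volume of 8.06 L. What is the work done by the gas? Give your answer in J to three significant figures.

Isothermal: W = nRT ln(V₂/V₁) = P₁V₁ ln(V₂/V₁).
P₁V₁ = (251 kPa)(38.7 L) = 9714 J.
W = 9714 × ln(8.06/38.7) = 9714 × -1.569
W_by_gas = -15240 J.

W ≈ -15200 J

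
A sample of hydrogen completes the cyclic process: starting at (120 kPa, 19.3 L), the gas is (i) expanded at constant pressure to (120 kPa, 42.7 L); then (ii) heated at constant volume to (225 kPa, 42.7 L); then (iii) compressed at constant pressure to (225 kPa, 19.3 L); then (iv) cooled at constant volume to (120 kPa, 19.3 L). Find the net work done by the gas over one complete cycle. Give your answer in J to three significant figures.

W_net ≈ -2460 J

Constant-volume legs do no work.
W(i) = (120)(42.7 − 19.3) = 2808 J; W(iii) = (225)(19.3 − 42.7) = -5265 J.
W_net = 2808 − 5265 = -2457 J (the counter-clockwise enclosed area).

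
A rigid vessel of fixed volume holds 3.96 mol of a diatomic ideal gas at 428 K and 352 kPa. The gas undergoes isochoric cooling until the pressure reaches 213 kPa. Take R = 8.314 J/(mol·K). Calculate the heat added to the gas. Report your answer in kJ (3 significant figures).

Q ≈ -13.9 kJ

Constant volume ⇒ W = 0, so Q = ΔU = nCᵥΔT with Cᵥ = 5R/2 = 20.79 J/(mol·K).
At constant V, T₂/T₁ = P₂/P₁ ⇒ ΔT = T₁(P₂/P₁ − 1) = 428·(213/352 − 1) = -169 K.
ΔU = (3.96)(20.79)(-169) = -13911 J.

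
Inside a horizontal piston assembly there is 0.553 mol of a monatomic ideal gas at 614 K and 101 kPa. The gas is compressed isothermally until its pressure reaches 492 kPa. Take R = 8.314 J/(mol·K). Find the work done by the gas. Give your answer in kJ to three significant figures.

W ≈ -4.47 kJ

Isothermal process: W = nRT ln(V₂/V₁) = nRT ln(P₁/P₂).
W = (0.553)(8.314)(614) × ln(101/492)
  = 2823 × ln(0.2053) = 2823 × -1.583
W_by_gas = -4470 J.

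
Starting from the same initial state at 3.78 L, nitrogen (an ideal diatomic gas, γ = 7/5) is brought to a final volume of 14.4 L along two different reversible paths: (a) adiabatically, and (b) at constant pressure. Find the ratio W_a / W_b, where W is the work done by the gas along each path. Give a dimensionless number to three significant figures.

Path (a) adiabatic: W = P₁V₁(1 − (V₁/V₂)^(γ−1))/(γ−1) → W_a/(P₁V₁) = 1.036.
Path (b) isobaric: W = P₁(V₂ − V₁) → W_b/(P₁V₁) = 2.81.
W_a / W_b = 1.036 / 2.81 = 0.3687.

W_a / W_b ≈ 0.369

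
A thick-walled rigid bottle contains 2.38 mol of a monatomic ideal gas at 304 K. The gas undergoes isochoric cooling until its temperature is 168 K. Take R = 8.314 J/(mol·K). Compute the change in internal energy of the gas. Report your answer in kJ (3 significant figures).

ΔU ≈ -4.04 kJ

Constant volume ⇒ W = 0, so Q = ΔU = nCᵥΔT with Cᵥ = 3R/2 = 12.47 J/(mol·K).
ΔU = (2.38)(12.47)(168 − 304) = -4037 J.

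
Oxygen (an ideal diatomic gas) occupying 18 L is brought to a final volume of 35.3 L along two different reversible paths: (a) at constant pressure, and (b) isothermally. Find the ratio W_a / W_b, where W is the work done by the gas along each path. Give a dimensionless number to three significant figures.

W_a / W_b ≈ 1.43

Path (a) isobaric: W = P₁(V₂ − V₁) → W_a/(P₁V₁) = 0.9611.
Path (b) isothermal: W = P₁V₁ ln(V₂/V₁) → W_b/(P₁V₁) = 0.6735.
W_a / W_b = 0.9611 / 0.6735 = 1.427.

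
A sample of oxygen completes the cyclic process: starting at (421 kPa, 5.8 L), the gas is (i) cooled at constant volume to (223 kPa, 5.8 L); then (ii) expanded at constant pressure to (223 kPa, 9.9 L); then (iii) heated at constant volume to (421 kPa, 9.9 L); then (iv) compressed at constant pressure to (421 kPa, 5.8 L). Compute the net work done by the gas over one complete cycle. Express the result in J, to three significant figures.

W_net ≈ -812 J

Constant-volume legs do no work.
W(ii) = (223)(9.9 − 5.8) = 914.3 J; W(iv) = (421)(5.8 − 9.9) = -1726 J.
W_net = 914.3 − 1726 = -811.8 J (the counter-clockwise enclosed area).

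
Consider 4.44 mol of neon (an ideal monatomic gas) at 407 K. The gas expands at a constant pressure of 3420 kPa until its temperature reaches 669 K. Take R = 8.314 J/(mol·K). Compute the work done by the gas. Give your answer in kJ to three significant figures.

W ≈ 9.67 kJ

Isobaric: W = P ΔV = nR ΔT.
W = (4.44)(8.314)(669 − 407) = 9672 J.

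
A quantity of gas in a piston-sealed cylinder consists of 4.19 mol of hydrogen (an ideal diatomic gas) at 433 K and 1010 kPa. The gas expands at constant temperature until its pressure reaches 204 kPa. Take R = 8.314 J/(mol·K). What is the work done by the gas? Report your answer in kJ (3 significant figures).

Isothermal process: W = nRT ln(V₂/V₁) = nRT ln(P₁/P₂).
W = (4.19)(8.314)(433) × ln(1010/204)
  = 15084 × ln(4.951) = 15084 × 1.6
W_by_gas = 24128 J.

W ≈ 24.1 kJ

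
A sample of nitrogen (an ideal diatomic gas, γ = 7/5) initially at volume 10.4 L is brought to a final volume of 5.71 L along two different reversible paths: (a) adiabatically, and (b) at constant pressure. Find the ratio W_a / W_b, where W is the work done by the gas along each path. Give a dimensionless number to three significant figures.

W_a / W_b ≈ 1.50

Path (a) adiabatic: W = P₁V₁(1 − (V₁/V₂)^(γ−1))/(γ−1) → W_a/(P₁V₁) = -0.6776.
Path (b) isobaric: W = P₁(V₂ − V₁) → W_b/(P₁V₁) = -0.451.
W_a / W_b = -0.6776 / -0.451 = 1.503.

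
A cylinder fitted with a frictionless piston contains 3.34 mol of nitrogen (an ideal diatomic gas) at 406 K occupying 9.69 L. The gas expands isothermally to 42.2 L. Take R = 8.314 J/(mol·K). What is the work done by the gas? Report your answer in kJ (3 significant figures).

W ≈ 16.6 kJ

Isothermal: W = nRT ln(V₂/V₁).
W = (3.34)(8.314)(406) × ln(42.2/9.69)
  = 11274 × 1.471
W_by_gas = 16588 J.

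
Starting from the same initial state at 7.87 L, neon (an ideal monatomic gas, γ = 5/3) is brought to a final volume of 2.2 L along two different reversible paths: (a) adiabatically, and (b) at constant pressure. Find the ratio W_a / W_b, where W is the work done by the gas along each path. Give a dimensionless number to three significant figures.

W_a / W_b ≈ 2.79

Path (a) adiabatic: W = P₁V₁(1 − (V₁/V₂)^(γ−1))/(γ−1) → W_a/(P₁V₁) = -2.009.
Path (b) isobaric: W = P₁(V₂ − V₁) → W_b/(P₁V₁) = -0.7205.
W_a / W_b = -2.009 / -0.7205 = 2.788.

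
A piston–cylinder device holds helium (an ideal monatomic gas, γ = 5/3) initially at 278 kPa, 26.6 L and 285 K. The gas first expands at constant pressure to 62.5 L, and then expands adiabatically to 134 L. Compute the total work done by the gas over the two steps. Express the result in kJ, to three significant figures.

Step 1 (isobaric): W = PΔV = (278 kPa)(62.5 − 26.6 L) = 9980 J.
After step 1: P = 278 kPa, V = 62.5 L, T = 669.6 K.
Step 2 (adiabatic): W = (P₁V₁ − P₂V₂)/(γ−1) = (17375 − 10450)/0.667 = 10388 J.
W_total = 9980 + 10388 = 20368 J.

W_total ≈ 20.4 kJ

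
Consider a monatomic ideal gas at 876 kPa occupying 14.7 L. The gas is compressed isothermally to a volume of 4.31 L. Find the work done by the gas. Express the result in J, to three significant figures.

W ≈ -15800 J

Isothermal: W = nRT ln(V₂/V₁) = P₁V₁ ln(V₂/V₁).
P₁V₁ = (876 kPa)(14.7 L) = 12877 J.
W = 12877 × ln(4.31/14.7) = 12877 × -1.227
W_by_gas = -15799 J.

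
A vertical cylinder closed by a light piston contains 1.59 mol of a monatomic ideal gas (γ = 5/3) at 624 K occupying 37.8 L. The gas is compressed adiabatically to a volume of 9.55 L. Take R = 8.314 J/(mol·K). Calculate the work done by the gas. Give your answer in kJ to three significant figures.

Adiabatic: TV^(γ−1) = const with γ = 5/3.
T₂ = T₁ (V₁/V₂)^(γ−1) = 624 × (37.8/9.55)^0.667 = 624 × 2.502 = 1561 K.
W_by = nCᵥ(T₁ − T₂) = (1.59)(12.47)(624 − 1561) = -18587 J.

W ≈ -18.6 kJ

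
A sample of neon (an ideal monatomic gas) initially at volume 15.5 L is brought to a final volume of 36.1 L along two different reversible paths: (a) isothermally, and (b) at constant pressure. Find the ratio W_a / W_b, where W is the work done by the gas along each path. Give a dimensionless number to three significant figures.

Path (a) isothermal: W = P₁V₁ ln(V₂/V₁) → W_a/(P₁V₁) = 0.8455.
Path (b) isobaric: W = P₁(V₂ − V₁) → W_b/(P₁V₁) = 1.329.
W_a / W_b = 0.8455 / 1.329 = 0.6361.

W_a / W_b ≈ 0.636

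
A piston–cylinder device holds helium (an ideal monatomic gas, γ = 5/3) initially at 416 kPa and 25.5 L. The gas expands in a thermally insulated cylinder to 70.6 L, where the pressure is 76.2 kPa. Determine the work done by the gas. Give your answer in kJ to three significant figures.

W ≈ 7.84 kJ

Adiabatic: W = (P₁V₁ − P₂V₂)/(γ − 1) with γ = 5/3.
P₁V₁ = 10608 J, P₂V₂ = 5380 J.
W = (10608 − 5380) / 0.6667 = 7842 J.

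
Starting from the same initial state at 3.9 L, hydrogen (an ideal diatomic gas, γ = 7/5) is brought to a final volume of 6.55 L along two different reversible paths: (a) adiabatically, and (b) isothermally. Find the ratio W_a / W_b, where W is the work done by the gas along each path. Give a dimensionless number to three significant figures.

W_a / W_b ≈ 0.903

Path (a) adiabatic: W = P₁V₁(1 − (V₁/V₂)^(γ−1))/(γ−1) → W_a/(P₁V₁) = 0.4683.
Path (b) isothermal: W = P₁V₁ ln(V₂/V₁) → W_b/(P₁V₁) = 0.5185.
W_a / W_b = 0.4683 / 0.5185 = 0.9031.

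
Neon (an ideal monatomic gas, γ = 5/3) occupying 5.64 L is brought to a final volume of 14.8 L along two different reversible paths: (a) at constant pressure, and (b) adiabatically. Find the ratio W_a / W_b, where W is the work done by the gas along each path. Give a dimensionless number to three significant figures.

W_a / W_b ≈ 2.28

Path (a) isobaric: W = P₁(V₂ − V₁) → W_a/(P₁V₁) = 1.624.
Path (b) adiabatic: W = P₁V₁(1 − (V₁/V₂)^(γ−1))/(γ−1) → W_b/(P₁V₁) = 0.7116.
W_a / W_b = 1.624 / 0.7116 = 2.282.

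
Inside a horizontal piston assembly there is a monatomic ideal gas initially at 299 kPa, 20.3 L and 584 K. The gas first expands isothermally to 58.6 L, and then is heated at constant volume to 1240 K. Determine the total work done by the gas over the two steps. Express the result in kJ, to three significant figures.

Step 1 (isothermal): W = P₁V₁ ln(V₂/V₁) = (6070) ln(58.6/20.3) = 6435 J.
Step 2 (isochoric): W = 0 (constant volume).
W_total = 6435 + 0 = 6435 J.

W_total ≈ 6.43 kJ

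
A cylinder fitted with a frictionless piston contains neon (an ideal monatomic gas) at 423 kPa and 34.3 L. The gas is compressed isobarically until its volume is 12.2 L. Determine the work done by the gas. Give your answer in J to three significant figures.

Isobaric: W = P ΔV.
W = (423 kPa)(12.2 − 34.3 L) = (423)(-22.1) = -9348 J.

W ≈ -9350 J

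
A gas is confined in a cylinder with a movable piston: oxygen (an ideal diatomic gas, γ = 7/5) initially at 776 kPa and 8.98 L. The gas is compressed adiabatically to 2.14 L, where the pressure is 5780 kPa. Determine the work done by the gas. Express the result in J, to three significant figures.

Adiabatic: W = (P₁V₁ − P₂V₂)/(γ − 1) with γ = 7/5.
P₁V₁ = 6968 J, P₂V₂ = 12369 J.
W = (6968 − 12369) / 0.4 = -13502 J.

W ≈ -13500 J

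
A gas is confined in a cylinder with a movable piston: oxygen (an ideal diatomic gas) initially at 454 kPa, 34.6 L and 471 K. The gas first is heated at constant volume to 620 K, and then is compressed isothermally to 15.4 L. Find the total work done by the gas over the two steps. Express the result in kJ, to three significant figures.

W_total ≈ -16.7 kJ

Step 1 (isochoric): W = 0 (constant volume).
After step 1: P = 597.6 kPa (V unchanged).
Step 2 (isothermal): W = P₁V₁ ln(V₂/V₁) = (20678) ln(15.4/34.6) = -16738 J.
W_total = 0 − 16738 = -16738 J.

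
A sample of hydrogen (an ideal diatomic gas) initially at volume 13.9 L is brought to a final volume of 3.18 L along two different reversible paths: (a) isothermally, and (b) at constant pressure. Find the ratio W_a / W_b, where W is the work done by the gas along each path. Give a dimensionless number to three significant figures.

Path (a) isothermal: W = P₁V₁ ln(V₂/V₁) → W_a/(P₁V₁) = -1.475.
Path (b) isobaric: W = P₁(V₂ − V₁) → W_b/(P₁V₁) = -0.7712.
W_a / W_b = -1.475 / -0.7712 = 1.913.

W_a / W_b ≈ 1.91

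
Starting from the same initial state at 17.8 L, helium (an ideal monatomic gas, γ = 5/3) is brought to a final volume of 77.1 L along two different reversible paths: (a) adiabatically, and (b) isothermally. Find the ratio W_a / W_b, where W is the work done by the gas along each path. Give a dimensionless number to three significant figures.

Path (a) adiabatic: W = P₁V₁(1 − (V₁/V₂)^(γ−1))/(γ−1) → W_a/(P₁V₁) = 0.9355.
Path (b) isothermal: W = P₁V₁ ln(V₂/V₁) → W_b/(P₁V₁) = 1.466.
W_a / W_b = 0.9355 / 1.466 = 0.6382.

W_a / W_b ≈ 0.638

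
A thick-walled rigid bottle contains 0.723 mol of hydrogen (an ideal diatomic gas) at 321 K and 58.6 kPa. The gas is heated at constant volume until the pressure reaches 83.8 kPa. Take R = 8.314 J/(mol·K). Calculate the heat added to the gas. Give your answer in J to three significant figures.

Q ≈ 2070 J

Constant volume ⇒ W = 0, so Q = ΔU = nCᵥΔT with Cᵥ = 5R/2 = 20.79 J/(mol·K).
At constant V, T₂/T₁ = P₂/P₁ ⇒ ΔT = T₁(P₂/P₁ − 1) = 321·(83.8/58.6 − 1) = 138 K.
ΔU = (0.723)(20.79)(138) = 2074 J.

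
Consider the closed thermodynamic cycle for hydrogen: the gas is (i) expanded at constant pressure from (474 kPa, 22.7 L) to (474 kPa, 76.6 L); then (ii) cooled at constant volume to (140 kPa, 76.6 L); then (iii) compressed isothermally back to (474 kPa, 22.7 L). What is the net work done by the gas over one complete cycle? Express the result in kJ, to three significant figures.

W_net ≈ 12.5 kJ

Leg (i): W = PΔV = (474)(76.6 − 22.7) = 25549 J.
Leg (ii): W = 0.
Leg (iii): W = PᵢVᵢ ln(V_f/Vᵢ) = (10724) ln(22.7/76.6) = -13043 J.
W_net = 25549 − 13043 = 12506 J.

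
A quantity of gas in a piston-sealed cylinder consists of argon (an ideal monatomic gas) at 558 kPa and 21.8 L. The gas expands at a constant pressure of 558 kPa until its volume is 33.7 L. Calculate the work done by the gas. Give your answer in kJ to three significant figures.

W ≈ 6.64 kJ

Isobaric: W = P ΔV.
W = (558 kPa)(33.7 − 21.8 L) = (558)(11.9) = 6640 J.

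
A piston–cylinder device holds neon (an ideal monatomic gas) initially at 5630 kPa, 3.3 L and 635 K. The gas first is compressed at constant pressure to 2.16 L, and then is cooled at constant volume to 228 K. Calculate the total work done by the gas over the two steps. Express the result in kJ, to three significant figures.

Step 1 (isobaric): W = PΔV = (5630 kPa)(2.16 − 3.3 L) = -6418 J.
Step 2 (isochoric): W = 0 (constant volume).
W_total = -6418 + 0 = -6418 J.

W_total ≈ -6.42 kJ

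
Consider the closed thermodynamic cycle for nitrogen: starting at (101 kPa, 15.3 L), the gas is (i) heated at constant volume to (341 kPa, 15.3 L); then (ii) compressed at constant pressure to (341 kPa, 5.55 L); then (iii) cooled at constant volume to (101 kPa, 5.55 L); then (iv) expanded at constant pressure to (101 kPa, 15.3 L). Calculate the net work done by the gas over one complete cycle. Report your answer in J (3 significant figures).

Constant-volume legs do no work.
W(ii) = (341)(5.55 − 15.3) = -3325 J; W(iv) = (101)(15.3 − 5.55) = 984.8 J.
W_net = -3325 + 984.8 = -2340 J (the counter-clockwise enclosed area).

W_net ≈ -2340 J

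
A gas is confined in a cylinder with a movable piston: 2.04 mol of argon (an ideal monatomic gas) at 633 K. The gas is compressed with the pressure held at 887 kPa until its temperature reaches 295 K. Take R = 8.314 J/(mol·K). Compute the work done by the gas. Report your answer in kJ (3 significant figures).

Isobaric: W = P ΔV = nR ΔT.
W = (2.04)(8.314)(295 − 633) = -5733 J.

W ≈ -5.73 kJ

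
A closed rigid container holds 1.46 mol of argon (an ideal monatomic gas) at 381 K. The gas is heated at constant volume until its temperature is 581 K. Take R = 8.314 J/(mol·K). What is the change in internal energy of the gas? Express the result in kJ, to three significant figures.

ΔU ≈ 3.64 kJ

Constant volume ⇒ W = 0, so Q = ΔU = nCᵥΔT with Cᵥ = 3R/2 = 12.47 J/(mol·K).
ΔU = (1.46)(12.47)(581 − 381) = 3642 J.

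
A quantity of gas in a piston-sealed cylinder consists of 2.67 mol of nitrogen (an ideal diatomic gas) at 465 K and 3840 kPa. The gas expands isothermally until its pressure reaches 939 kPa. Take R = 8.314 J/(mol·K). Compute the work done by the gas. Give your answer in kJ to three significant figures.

W ≈ 14.5 kJ

Isothermal process: W = nRT ln(V₂/V₁) = nRT ln(P₁/P₂).
W = (2.67)(8.314)(465) × ln(3840/939)
  = 10322 × ln(4.089) = 10322 × 1.408
W_by_gas = 14538 J.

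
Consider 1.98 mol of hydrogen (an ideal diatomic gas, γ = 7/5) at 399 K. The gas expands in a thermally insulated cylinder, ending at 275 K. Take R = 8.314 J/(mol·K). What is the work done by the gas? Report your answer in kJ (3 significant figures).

Adiabatic ⇒ Q = 0, so W_by = −ΔU = nCᵥ(T₁ − T₂).
Cᵥ = 5R/2 = 20.79 J/(mol·K).
W = (1.98)(20.79)(399 − 275) = 5103 J.

W ≈ 5.10 kJ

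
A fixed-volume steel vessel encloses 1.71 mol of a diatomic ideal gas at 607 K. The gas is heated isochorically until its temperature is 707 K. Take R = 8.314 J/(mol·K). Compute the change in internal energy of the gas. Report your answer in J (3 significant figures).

Constant volume ⇒ W = 0, so Q = ΔU = nCᵥΔT with Cᵥ = 5R/2 = 20.79 J/(mol·K).
ΔU = (1.71)(20.79)(707 − 607) = 3554 J.

ΔU ≈ 3550 J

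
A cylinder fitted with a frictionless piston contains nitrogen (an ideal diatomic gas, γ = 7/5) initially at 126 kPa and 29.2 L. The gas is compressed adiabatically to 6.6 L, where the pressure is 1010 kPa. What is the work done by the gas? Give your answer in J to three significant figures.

W ≈ -7470 J

Adiabatic: W = (P₁V₁ − P₂V₂)/(γ − 1) with γ = 7/5.
P₁V₁ = 3679 J, P₂V₂ = 6666 J.
W = (3679 − 6666) / 0.4 = -7467 J.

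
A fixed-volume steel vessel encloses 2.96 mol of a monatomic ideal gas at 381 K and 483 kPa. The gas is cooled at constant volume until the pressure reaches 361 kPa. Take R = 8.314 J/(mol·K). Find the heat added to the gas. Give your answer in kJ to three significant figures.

Q ≈ -3.55 kJ

Constant volume ⇒ W = 0, so Q = ΔU = nCᵥΔT with Cᵥ = 3R/2 = 12.47 J/(mol·K).
At constant V, T₂/T₁ = P₂/P₁ ⇒ ΔT = T₁(P₂/P₁ − 1) = 381·(361/483 − 1) = -96.24 K.
ΔU = (2.96)(12.47)(-96.24) = -3552 J.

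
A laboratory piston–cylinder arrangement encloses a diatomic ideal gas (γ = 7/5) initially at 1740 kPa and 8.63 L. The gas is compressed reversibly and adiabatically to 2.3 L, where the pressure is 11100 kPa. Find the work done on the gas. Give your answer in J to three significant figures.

Adiabatic: W = (P₁V₁ − P₂V₂)/(γ − 1) with γ = 7/5.
P₁V₁ = 15016 J, P₂V₂ = 25530 J.
W = (15016 − 25530) / 0.4 = -26284 J.
Work on gas = −W_by = 26284 J.

W ≈ 26300 J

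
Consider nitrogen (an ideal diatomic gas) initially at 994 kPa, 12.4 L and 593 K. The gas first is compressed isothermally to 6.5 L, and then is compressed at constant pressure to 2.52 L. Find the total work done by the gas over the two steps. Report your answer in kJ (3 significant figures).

Step 1 (isothermal): W = P₁V₁ ln(V₂/V₁) = (12326) ln(6.5/12.4) = -7961 J.
After step 1: P = 1896 kPa, V = 6.5 L, T = 593 K.
Step 2 (isobaric): W = PΔV = (1896 kPa)(2.52 − 6.5 L) = -7547 J.
W_total = -7961 − 7547 = -15508 J.

W_total ≈ -15.5 kJ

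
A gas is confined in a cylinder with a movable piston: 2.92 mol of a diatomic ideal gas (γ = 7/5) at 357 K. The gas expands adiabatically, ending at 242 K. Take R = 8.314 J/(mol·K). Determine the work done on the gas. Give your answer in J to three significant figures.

Adiabatic ⇒ Q = 0, so W_by = −ΔU = nCᵥ(T₁ − T₂).
Cᵥ = 5R/2 = 20.79 J/(mol·K).
W = (2.92)(20.79)(357 − 242) = 6980 J.
Work on gas = −W_by = -6980 J.

W ≈ -6980 J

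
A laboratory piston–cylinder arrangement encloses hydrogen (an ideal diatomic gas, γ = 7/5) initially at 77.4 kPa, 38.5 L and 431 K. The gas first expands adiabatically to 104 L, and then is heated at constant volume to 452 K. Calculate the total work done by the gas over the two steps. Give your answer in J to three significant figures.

Step 1 (adiabatic): W = (P₁V₁ − P₂V₂)/(γ−1) = (2980 − 2003)/0.4 = 2443 J.
Step 2 (isochoric): W = 0 (constant volume).
W_total = 2443 + 0 = 2443 J.

W_total ≈ 2440 J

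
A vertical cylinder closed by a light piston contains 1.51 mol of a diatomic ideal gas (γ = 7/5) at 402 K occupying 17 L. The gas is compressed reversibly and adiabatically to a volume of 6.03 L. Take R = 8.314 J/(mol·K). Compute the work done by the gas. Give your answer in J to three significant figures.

W ≈ -6480 J

Adiabatic: TV^(γ−1) = const with γ = 7/5.
T₂ = T₁ (V₁/V₂)^(γ−1) = 402 × (17/6.03)^0.4 = 402 × 1.514 = 608.5 K.
W_by = nCᵥ(T₁ − T₂) = (1.51)(20.79)(402 − 608.5) = -6482 J.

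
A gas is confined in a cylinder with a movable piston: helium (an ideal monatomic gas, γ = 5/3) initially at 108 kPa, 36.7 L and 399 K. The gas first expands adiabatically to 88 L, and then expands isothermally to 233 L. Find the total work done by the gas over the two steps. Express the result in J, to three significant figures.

W_total ≈ 4780 J

Step 1 (adiabatic): W = (P₁V₁ − P₂V₂)/(γ−1) = (3964 − 2212)/0.667 = 2627 J.
After step 1: P = 25.14 kPa, V = 88 L, T = 222.7 K.
Step 2 (isothermal): W = P₁V₁ ln(V₂/V₁) = (2212) ln(233/88) = 2154 J.
W_total = 2627 + 2154 = 4781 J.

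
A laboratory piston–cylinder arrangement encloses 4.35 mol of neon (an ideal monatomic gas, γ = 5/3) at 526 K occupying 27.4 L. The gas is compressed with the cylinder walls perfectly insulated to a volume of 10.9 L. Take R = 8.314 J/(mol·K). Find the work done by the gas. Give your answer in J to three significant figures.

Adiabatic: TV^(γ−1) = const with γ = 5/3.
T₂ = T₁ (V₁/V₂)^(γ−1) = 526 × (27.4/10.9)^0.667 = 526 × 1.849 = 972.5 K.
W_by = nCᵥ(T₁ − T₂) = (4.35)(12.47)(526 − 972.5) = -24220 J.

W ≈ -24200 J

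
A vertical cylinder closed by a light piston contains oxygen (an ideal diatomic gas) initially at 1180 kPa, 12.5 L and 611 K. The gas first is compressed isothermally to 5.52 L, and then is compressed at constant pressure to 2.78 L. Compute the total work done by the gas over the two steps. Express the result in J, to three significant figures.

W_total ≈ -19400 J

Step 1 (isothermal): W = P₁V₁ ln(V₂/V₁) = (14750) ln(5.52/12.5) = -12056 J.
After step 1: P = 2672 kPa, V = 5.52 L, T = 611 K.
Step 2 (isobaric): W = PΔV = (2672 kPa)(2.78 − 5.52 L) = -7322 J.
W_total = -12056 − 7322 = -19377 J.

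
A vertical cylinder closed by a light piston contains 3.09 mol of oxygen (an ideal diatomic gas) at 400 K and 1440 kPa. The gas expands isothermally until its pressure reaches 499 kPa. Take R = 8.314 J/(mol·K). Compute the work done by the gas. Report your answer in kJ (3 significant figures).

W ≈ 10.9 kJ

Isothermal process: W = nRT ln(V₂/V₁) = nRT ln(P₁/P₂).
W = (3.09)(8.314)(400) × ln(1440/499)
  = 10276 × ln(2.886) = 10276 × 1.06
W_by_gas = 10891 J.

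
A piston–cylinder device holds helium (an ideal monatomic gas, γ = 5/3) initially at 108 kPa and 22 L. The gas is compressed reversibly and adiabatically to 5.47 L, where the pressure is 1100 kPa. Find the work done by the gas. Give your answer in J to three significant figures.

W ≈ -5460 J

Adiabatic: W = (P₁V₁ − P₂V₂)/(γ − 1) with γ = 5/3.
P₁V₁ = 2376 J, P₂V₂ = 6017 J.
W = (2376 − 6017) / 0.6667 = -5461 J.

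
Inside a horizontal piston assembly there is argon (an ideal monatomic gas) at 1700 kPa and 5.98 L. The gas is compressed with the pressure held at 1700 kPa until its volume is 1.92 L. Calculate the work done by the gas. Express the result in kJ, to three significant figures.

W ≈ -6.90 kJ

Isobaric: W = P ΔV.
W = (1700 kPa)(1.92 − 5.98 L) = (1700)(-4.06) = -6902 J.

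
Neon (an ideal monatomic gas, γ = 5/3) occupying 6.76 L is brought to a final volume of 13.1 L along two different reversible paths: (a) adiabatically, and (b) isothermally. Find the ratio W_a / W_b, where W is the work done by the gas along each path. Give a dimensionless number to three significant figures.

Path (a) adiabatic: W = P₁V₁(1 − (V₁/V₂)^(γ−1))/(γ−1) → W_a/(P₁V₁) = 0.535.
Path (b) isothermal: W = P₁V₁ ln(V₂/V₁) → W_b/(P₁V₁) = 0.6616.
W_a / W_b = 0.535 / 0.6616 = 0.8086.

W_a / W_b ≈ 0.809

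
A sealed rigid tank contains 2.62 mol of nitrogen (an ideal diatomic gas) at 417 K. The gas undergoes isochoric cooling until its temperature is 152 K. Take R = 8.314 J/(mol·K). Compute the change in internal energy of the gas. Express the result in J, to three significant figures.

ΔU ≈ -14400 J

Constant volume ⇒ W = 0, so Q = ΔU = nCᵥΔT with Cᵥ = 5R/2 = 20.79 J/(mol·K).
ΔU = (2.62)(20.79)(152 − 417) = -14431 J.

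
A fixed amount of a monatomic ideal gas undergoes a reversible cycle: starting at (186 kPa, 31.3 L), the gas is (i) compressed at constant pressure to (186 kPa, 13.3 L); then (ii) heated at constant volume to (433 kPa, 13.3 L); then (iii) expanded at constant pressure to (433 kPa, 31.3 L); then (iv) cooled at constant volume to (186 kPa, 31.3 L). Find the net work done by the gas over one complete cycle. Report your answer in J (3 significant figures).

W_net ≈ 4450 J

Constant-volume legs do no work.
W(i) = (186)(13.3 − 31.3) = -3348 J; W(iii) = (433)(31.3 − 13.3) = 7794 J.
W_net = -3348 + 7794 = 4446 J (the clockwise enclosed area).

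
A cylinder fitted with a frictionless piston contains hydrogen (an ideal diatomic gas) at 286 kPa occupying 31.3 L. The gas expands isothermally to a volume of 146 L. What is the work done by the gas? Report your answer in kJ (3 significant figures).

Isothermal: W = nRT ln(V₂/V₁) = P₁V₁ ln(V₂/V₁).
P₁V₁ = (286 kPa)(31.3 L) = 8952 J.
W = 8952 × ln(146/31.3) = 8952 × 1.54
W_by_gas = 13786 J.

W ≈ 13.8 kJ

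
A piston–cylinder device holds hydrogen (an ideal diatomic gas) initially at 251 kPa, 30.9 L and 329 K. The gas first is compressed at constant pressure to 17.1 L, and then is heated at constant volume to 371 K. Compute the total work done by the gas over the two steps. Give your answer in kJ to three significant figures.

Step 1 (isobaric): W = PΔV = (251 kPa)(17.1 − 30.9 L) = -3464 J.
Step 2 (isochoric): W = 0 (constant volume).
W_total = -3464 + 0 = -3464 J.

W_total ≈ -3.46 kJ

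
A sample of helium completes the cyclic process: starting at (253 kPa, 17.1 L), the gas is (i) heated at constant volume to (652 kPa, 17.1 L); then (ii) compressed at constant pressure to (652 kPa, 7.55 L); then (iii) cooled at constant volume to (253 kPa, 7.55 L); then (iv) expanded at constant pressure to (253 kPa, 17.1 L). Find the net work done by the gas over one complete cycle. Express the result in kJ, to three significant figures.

Constant-volume legs do no work.
W(ii) = (652)(7.55 − 17.1) = -6227 J; W(iv) = (253)(17.1 − 7.55) = 2416 J.
W_net = -6227 + 2416 = -3810 J (the counter-clockwise enclosed area).

W_net ≈ -3.81 kJ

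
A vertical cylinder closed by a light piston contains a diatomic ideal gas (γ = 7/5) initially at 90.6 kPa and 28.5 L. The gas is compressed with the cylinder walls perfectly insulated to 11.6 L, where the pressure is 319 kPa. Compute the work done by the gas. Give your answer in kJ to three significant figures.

W ≈ -2.80 kJ

Adiabatic: W = (P₁V₁ − P₂V₂)/(γ − 1) with γ = 7/5.
P₁V₁ = 2582 J, P₂V₂ = 3700 J.
W = (2582 − 3700) / 0.4 = -2796 J.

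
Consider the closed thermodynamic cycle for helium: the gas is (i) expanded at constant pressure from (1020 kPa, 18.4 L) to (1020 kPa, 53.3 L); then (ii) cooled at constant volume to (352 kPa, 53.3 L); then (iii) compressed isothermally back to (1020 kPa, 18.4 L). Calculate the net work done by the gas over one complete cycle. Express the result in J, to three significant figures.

Leg (i): W = PΔV = (1020)(53.3 − 18.4) = 35598 J.
Leg (ii): W = 0.
Leg (iii): W = PᵢVᵢ ln(V_f/Vᵢ) = (18762) ln(18.4/53.3) = -19955 J.
W_net = 35598 − 19955 = 15643 J.

W_net ≈ 15600 J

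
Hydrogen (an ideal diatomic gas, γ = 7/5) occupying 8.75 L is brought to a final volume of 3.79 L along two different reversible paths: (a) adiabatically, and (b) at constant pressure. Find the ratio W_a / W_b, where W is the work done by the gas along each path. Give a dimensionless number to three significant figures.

Path (a) adiabatic: W = P₁V₁(1 − (V₁/V₂)^(γ−1))/(γ−1) → W_a/(P₁V₁) = -0.9937.
Path (b) isobaric: W = P₁(V₂ − V₁) → W_b/(P₁V₁) = -0.5669.
W_a / W_b = -0.9937 / -0.5669 = 1.753.

W_a / W_b ≈ 1.75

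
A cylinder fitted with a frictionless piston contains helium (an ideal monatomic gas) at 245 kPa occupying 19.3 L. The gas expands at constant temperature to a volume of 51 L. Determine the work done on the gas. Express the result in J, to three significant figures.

W ≈ -4590 J

Isothermal: W = nRT ln(V₂/V₁) = P₁V₁ ln(V₂/V₁).
P₁V₁ = (245 kPa)(19.3 L) = 4728 J.
W = 4728 × ln(51/19.3) = 4728 × 0.9717
W_by_gas = 4595 J; work on gas = −W_by = -4595 J.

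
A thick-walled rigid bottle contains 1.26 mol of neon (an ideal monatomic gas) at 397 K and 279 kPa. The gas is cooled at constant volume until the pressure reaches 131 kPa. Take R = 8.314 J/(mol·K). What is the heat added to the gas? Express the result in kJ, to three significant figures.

Constant volume ⇒ W = 0, so Q = ΔU = nCᵥΔT with Cᵥ = 3R/2 = 12.47 J/(mol·K).
At constant V, T₂/T₁ = P₂/P₁ ⇒ ΔT = T₁(P₂/P₁ − 1) = 397·(131/279 − 1) = -210.6 K.
ΔU = (1.26)(12.47)(-210.6) = -3309 J.

Q ≈ -3.31 kJ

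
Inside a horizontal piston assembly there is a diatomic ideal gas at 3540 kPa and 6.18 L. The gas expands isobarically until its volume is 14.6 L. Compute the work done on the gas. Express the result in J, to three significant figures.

Isobaric: W = P ΔV.
W = (3540 kPa)(14.6 − 6.18 L) = (3540)(8.42) = 29807 J.
Work on gas = −W_by = -29807 J.

W ≈ -29800 J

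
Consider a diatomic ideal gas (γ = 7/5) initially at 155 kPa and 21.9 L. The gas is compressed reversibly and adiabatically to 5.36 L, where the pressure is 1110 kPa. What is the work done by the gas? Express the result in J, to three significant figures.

Adiabatic: W = (P₁V₁ − P₂V₂)/(γ − 1) with γ = 7/5.
P₁V₁ = 3394 J, P₂V₂ = 5950 J.
W = (3394 − 5950) / 0.4 = -6388 J.

W ≈ -6390 J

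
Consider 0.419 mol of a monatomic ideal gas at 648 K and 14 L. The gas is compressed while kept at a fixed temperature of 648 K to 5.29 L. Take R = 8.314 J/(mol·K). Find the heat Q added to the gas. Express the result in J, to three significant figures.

Q ≈ -2200 J

Isothermal ⇒ ΔU = 0, so Q = W = nRT ln(V₂/V₁).
Q = (0.419)(8.314)(648) ln(5.29/14) = 2257 × -0.9732 = -2197 J.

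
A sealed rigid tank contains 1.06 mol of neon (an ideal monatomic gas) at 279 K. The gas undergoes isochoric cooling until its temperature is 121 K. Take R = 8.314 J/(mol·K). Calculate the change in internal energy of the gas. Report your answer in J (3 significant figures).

Constant volume ⇒ W = 0, so Q = ΔU = nCᵥΔT with Cᵥ = 3R/2 = 12.47 J/(mol·K).
ΔU = (1.06)(12.47)(121 − 279) = -2089 J.

ΔU ≈ -2090 J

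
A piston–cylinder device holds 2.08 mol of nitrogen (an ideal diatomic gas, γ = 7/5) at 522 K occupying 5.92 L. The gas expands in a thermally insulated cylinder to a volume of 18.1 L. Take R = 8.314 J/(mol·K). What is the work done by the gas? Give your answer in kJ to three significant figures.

Adiabatic: TV^(γ−1) = const with γ = 7/5.
T₂ = T₁ (V₁/V₂)^(γ−1) = 522 × (5.92/18.1)^0.4 = 522 × 0.6395 = 333.8 K.
W_by = nCᵥ(T₁ − T₂) = (2.08)(20.79)(522 − 333.8) = 8135 J.

W ≈ 8.14 kJ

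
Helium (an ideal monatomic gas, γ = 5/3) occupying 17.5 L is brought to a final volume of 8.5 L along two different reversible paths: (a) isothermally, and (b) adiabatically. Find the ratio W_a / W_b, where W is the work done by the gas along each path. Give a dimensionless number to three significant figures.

W_a / W_b ≈ 0.779

Path (a) isothermal: W = P₁V₁ ln(V₂/V₁) → W_a/(P₁V₁) = -0.7221.
Path (b) adiabatic: W = P₁V₁(1 − (V₁/V₂)^(γ−1))/(γ−1) → W_b/(P₁V₁) = -0.9276.
W_a / W_b = -0.7221 / -0.9276 = 0.7785.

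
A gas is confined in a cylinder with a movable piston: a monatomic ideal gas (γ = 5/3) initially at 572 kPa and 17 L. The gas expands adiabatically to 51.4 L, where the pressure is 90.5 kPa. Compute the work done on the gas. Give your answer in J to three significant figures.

Adiabatic: W = (P₁V₁ − P₂V₂)/(γ − 1) with γ = 5/3.
P₁V₁ = 9724 J, P₂V₂ = 4652 J.
W = (9724 − 4652) / 0.6667 = 7608 J.
Work on gas = −W_by = -7608 J.

W ≈ -7610 J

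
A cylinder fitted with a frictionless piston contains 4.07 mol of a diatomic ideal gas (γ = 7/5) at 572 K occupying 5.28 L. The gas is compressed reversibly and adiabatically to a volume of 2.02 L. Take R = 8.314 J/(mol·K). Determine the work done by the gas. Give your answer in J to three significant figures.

Adiabatic: TV^(γ−1) = const with γ = 7/5.
T₂ = T₁ (V₁/V₂)^(γ−1) = 572 × (5.28/2.02)^0.4 = 572 × 1.469 = 840.1 K.
W_by = nCᵥ(T₁ − T₂) = (4.07)(20.79)(572 − 840.1) = -22676 J.

W ≈ -22700 J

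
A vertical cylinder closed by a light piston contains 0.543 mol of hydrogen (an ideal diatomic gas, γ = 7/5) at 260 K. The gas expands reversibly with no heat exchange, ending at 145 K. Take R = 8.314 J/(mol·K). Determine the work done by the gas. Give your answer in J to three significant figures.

Adiabatic ⇒ Q = 0, so W_by = −ΔU = nCᵥ(T₁ − T₂).
Cᵥ = 5R/2 = 20.79 J/(mol·K).
W = (0.543)(20.79)(260 − 145) = 1298 J.

W ≈ 1300 J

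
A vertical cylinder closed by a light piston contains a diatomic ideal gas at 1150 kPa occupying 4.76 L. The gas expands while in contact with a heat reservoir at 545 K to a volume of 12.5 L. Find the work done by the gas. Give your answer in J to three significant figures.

Isothermal: W = nRT ln(V₂/V₁) = P₁V₁ ln(V₂/V₁).
P₁V₁ = (1150 kPa)(4.76 L) = 5474 J.
W = 5474 × ln(12.5/4.76) = 5474 × 0.9655
W_by_gas = 5285 J.

W ≈ 5290 J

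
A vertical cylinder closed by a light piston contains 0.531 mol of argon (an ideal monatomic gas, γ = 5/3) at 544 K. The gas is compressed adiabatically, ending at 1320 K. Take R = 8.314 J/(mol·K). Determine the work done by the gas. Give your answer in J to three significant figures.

W ≈ -5140 J

Adiabatic ⇒ Q = 0, so W_by = −ΔU = nCᵥ(T₁ − T₂).
Cᵥ = 3R/2 = 12.47 J/(mol·K).
W = (0.531)(12.47)(544 − 1320) = -5139 J.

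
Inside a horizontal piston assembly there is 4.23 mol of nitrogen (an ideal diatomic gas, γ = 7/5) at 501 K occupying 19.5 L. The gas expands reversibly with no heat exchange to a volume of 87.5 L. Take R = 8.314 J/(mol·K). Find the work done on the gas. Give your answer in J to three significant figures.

Adiabatic: TV^(γ−1) = const with γ = 7/5.
T₂ = T₁ (V₁/V₂)^(γ−1) = 501 × (19.5/87.5)^0.4 = 501 × 0.5485 = 274.8 K.
W_by = nCᵥ(T₁ − T₂) = (4.23)(20.79)(501 − 274.8) = 19886 J.
Work on gas = −W_by = -19886 J.

W ≈ -19900 J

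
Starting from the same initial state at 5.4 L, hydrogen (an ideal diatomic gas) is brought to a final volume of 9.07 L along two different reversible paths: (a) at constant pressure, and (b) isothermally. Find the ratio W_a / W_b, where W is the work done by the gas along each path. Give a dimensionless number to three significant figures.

W_a / W_b ≈ 1.31

Path (a) isobaric: W = P₁(V₂ − V₁) → W_a/(P₁V₁) = 0.6796.
Path (b) isothermal: W = P₁V₁ ln(V₂/V₁) → W_b/(P₁V₁) = 0.5186.
W_a / W_b = 0.6796 / 0.5186 = 1.311.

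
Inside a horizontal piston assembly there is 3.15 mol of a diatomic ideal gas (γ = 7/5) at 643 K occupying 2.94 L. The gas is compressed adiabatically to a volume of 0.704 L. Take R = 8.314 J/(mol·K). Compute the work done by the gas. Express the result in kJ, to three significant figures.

Adiabatic: TV^(γ−1) = const with γ = 7/5.
T₂ = T₁ (V₁/V₂)^(γ−1) = 643 × (2.94/0.704)^0.4 = 643 × 1.771 = 1139 K.
W_by = nCᵥ(T₁ − T₂) = (3.15)(20.79)(643 − 1139) = -32474 J.

W ≈ -32.5 kJ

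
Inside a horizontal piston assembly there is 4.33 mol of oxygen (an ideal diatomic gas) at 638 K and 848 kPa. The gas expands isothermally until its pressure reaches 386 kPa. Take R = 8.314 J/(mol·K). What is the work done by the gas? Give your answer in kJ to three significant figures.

W ≈ 18.1 kJ

Isothermal process: W = nRT ln(V₂/V₁) = nRT ln(P₁/P₂).
W = (4.33)(8.314)(638) × ln(848/386)
  = 22968 × ln(2.197) = 22968 × 0.787
W_by_gas = 18077 J.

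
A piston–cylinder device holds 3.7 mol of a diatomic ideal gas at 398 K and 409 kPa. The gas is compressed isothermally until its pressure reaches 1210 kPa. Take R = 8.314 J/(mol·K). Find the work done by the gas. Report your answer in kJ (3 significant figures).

W ≈ -13.3 kJ

Isothermal process: W = nRT ln(V₂/V₁) = nRT ln(P₁/P₂).
W = (3.7)(8.314)(398) × ln(409/1210)
  = 12243 × ln(0.338) = 12243 × -1.085
W_by_gas = -13280 J.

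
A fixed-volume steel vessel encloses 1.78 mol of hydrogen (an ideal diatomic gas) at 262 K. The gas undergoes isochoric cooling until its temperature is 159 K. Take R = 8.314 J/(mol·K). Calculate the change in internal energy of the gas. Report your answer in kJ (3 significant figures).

ΔU ≈ -3.81 kJ

Constant volume ⇒ W = 0, so Q = ΔU = nCᵥΔT with Cᵥ = 5R/2 = 20.79 J/(mol·K).
ΔU = (1.78)(20.79)(159 − 262) = -3811 J.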